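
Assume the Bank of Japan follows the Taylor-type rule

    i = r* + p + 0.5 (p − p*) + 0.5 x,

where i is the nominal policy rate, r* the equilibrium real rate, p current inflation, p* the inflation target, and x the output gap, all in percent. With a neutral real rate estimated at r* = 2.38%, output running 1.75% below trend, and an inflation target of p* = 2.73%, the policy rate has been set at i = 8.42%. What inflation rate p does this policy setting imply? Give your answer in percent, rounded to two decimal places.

Output 1.75% below potential → x = -1.75.
Collecting p: i = r* + (1 + 0.5) p − 0.5 p* + 0.5 x
1.5 p = 8.42 − 2.38 + 0.5 × 2.73 − 0.5 × (-1.75) = 8.28
p = 8.28 / 1.5 = 5.52

5.52%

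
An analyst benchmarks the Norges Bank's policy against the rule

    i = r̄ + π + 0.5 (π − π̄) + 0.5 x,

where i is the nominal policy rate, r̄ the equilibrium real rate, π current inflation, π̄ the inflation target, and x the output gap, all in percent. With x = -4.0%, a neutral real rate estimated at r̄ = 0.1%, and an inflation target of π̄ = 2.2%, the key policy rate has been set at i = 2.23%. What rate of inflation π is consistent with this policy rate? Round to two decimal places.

3.49%

Collecting π: i = r̄ + (1 + 0.5) π − 0.5 π̄ + 0.5 x
1.5 π = 2.23 − 0.1 + 0.5 × 2.2 − 0.5 × (-4.0) = 5.23
π = 5.23 / 1.5 = 3.49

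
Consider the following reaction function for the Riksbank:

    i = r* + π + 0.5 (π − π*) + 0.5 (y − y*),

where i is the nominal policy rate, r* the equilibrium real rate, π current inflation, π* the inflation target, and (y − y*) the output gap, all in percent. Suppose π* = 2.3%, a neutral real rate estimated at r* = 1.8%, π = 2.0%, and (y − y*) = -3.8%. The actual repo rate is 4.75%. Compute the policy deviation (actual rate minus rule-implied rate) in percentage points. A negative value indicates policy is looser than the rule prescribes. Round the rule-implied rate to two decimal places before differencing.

3.00 pp

i = 1.8 + 2.0 + 0.5 × (2.0 − 2.3) + 0.5 × (-3.8)
   = 1.8 + 2 − 0.15 − 1.9 = 1.75
Deviation = 4.75 − 1.75 = 3.00 pp.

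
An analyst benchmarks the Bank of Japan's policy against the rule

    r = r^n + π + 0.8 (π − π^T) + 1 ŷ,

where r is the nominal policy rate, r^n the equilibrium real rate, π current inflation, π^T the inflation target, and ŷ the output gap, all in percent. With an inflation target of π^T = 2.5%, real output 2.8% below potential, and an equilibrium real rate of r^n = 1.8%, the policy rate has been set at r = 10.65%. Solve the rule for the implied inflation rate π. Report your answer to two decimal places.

7.58%

Output 2.8% below potential → ŷ = -2.8.
Collecting π: r = r^n + (1 + 0.8) π − 0.8 π^T + 1 ŷ
1.8 π = 10.65 − 1.8 + 0.8 × 2.5 − 1 × (-2.8) = 13.65
π = 13.65 / 1.8 = 7.58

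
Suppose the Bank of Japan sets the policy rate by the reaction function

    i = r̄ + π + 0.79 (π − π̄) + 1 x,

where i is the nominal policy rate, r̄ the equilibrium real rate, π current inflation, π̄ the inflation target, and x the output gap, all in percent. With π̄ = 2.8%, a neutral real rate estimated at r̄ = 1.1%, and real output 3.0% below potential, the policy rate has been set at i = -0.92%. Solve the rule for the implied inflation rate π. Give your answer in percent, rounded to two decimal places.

Output 3.0% below potential → x = -3.0.
Collecting π: i = r̄ + (1 + 0.79) π − 0.79 π̄ + 1 x
1.79 π = -0.92 − 1.1 + 0.79 × 2.8 − 1 × (-3.0) = 3.192
π = 3.192 / 1.79 = 1.78

1.78%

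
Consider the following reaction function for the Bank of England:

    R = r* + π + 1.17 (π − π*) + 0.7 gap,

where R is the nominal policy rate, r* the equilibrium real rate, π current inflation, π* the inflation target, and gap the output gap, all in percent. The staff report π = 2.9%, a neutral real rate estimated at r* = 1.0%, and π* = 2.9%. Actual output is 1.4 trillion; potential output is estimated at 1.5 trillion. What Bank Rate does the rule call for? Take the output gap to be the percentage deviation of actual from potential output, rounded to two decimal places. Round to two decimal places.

-0.77%

Output gap = 100 × (1.4 − 1.5) / 1.5 = -6.67%.
R = 1.00 + 2.90 + 1.17 × (2.90 − 2.90) + 0.7 × (-6.67)
   = 1.00 + 2.9 + 0 − 4.669 = -0.77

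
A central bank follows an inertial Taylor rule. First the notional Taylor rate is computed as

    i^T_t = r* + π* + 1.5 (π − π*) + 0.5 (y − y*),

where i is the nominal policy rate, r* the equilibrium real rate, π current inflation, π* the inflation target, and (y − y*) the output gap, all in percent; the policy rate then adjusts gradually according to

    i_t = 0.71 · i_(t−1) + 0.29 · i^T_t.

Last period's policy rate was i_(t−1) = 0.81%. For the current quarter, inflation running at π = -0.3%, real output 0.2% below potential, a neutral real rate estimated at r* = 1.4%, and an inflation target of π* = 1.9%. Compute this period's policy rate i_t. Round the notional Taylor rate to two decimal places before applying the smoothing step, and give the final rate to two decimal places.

Output 0.2% below potential → (y − y*) = -0.2.
i^T_t = 1.4 + 1.9 + 1.5 × (-0.3 − 1.9) + 0.5 × (-0.2)
   = 1.4 + 1.9 − 3.3 − 0.1 = -0.10
i_t = 0.71 × 0.81 + 0.29 × (-0.10) = 0.5751 − 0.029 = 0.55

0.55%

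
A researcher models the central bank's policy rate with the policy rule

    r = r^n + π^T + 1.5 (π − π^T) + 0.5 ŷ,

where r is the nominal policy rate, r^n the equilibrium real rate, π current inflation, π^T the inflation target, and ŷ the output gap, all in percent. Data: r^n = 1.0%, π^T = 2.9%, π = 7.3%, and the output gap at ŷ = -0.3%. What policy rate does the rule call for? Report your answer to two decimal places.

r = 1.0 + 2.9 + 1.5 × (7.3 − 2.9) + 0.5 × (-0.3)
   = 1.0 + 2.9 + 6.6 − 0.15 = 10.35

10.35%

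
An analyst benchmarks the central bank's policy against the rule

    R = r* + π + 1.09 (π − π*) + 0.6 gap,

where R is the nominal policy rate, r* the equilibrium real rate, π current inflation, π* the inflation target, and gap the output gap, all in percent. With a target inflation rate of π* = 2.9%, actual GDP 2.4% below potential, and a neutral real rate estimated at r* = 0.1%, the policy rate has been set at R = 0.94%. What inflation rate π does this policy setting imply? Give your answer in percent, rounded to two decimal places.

Output 2.4% below potential → gap = -2.4.
Collecting π: R = r* + (1 + 1.09) π − 1.09 π* + 0.6 gap
2.09 π = 0.94 − 0.1 + 1.09 × 2.9 − 0.6 × (-2.4) = 5.441
π = 5.441 / 2.09 = 2.60

2.60%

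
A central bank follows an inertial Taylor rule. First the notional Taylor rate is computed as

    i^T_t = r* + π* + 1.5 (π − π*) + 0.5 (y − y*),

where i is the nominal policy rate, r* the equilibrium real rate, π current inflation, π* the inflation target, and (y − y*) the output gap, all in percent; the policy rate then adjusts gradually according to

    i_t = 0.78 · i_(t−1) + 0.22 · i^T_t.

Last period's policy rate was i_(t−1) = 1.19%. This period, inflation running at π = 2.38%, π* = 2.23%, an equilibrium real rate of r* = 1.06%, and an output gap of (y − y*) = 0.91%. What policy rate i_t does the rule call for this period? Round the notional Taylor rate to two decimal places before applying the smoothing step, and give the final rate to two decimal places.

1.80%

i^T_t = 1.06 + 2.23 + 1.5 × (2.38 − 2.23) + 0.5 × 0.91
   = 1.06 + 2.23 + 0.225 + 0.455 = 3.97
i_t = 0.78 × 1.19 + 0.22 × 3.97 = 0.9282 + 0.8734 = 1.80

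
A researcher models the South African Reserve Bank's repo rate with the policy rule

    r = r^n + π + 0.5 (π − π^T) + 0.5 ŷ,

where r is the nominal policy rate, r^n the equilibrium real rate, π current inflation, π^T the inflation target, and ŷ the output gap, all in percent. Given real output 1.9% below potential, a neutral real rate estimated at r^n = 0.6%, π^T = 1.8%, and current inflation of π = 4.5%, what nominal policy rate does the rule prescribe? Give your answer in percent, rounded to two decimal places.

Output 1.9% below potential → ŷ = -1.9.
r = 0.6 + 4.5 + 0.5 × (4.5 − 1.8) + 0.5 × (-1.9)
   = 0.6 + 4.5 + 1.35 − 0.95 = 5.50

5.50%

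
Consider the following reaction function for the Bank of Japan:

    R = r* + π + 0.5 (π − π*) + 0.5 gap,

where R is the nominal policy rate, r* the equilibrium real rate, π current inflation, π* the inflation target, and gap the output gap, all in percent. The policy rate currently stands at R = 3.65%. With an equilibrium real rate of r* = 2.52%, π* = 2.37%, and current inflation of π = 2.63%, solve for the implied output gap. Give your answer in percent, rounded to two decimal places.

0.5 gap = 3.65 − 2.52 − 2.63 − 0.5 × (2.63 − 2.37) = -1.63
gap = -1.63 / 0.5 = -3.26

-3.26%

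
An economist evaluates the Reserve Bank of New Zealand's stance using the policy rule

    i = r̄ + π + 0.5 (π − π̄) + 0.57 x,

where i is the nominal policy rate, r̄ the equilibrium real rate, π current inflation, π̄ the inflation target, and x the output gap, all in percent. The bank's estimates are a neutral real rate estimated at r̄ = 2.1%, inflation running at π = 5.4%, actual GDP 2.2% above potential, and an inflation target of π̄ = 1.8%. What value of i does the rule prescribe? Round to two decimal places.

10.55%

Output 2.2% above potential → x = 2.2.
i = 2.1 + 5.4 + 0.5 × (5.4 − 1.8) + 0.57 × 2.2
   = 2.1 + 5.4 + 1.8 + 1.254 = 10.55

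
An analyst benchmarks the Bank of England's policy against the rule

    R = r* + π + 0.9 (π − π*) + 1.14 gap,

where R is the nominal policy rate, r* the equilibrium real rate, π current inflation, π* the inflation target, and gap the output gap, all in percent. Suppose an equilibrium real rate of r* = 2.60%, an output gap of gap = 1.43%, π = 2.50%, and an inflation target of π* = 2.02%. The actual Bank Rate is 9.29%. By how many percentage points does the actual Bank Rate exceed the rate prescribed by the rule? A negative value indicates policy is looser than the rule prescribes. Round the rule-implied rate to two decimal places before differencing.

2.13 pp

R = 2.60 + 2.50 + 0.9 × (2.50 − 2.02) + 1.14 × 1.43
   = 2.60 + 2.5 + 0.432 + 1.6302 = 7.16
Deviation = 9.29 − 7.16 = 2.13 pp.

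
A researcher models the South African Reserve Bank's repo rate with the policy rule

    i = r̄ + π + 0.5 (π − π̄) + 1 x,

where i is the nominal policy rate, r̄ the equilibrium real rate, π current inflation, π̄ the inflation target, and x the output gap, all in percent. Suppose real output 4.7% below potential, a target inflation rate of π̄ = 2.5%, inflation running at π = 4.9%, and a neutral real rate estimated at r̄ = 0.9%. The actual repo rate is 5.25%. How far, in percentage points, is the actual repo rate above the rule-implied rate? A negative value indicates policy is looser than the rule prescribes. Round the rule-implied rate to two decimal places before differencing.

Output 4.7% below potential → x = -4.7.
i = 0.9 + 4.9 + 0.5 × (4.9 − 2.5) + 1 × (-4.7)
   = 0.9 + 4.9 + 1.2 − 4.7 = 2.30
Deviation = 5.25 − 2.30 = 2.95 pp.

2.95 pp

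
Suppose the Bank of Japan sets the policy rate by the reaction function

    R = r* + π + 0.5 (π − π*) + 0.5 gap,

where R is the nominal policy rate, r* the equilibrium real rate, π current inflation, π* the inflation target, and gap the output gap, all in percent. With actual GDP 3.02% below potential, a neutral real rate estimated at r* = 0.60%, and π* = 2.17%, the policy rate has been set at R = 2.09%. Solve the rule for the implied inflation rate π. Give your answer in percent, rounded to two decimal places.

2.72%

Output 3.02% below potential → gap = -3.02.
Collecting π: R = r* + (1 + 0.5) π − 0.5 π* + 0.5 gap
1.5 π = 2.09 − 0.60 + 0.5 × 2.17 − 0.5 × (-3.02) = 4.085
π = 4.085 / 1.5 = 2.72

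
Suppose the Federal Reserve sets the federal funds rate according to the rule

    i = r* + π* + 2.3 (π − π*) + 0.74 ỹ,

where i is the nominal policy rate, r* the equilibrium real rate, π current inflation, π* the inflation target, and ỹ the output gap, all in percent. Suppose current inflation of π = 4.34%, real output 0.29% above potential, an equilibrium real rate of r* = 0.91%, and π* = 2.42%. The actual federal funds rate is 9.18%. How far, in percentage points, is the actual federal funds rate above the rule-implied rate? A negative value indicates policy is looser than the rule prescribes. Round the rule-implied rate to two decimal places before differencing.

1.22 pp

Output 0.29% above potential → ỹ = 0.29.
i = 0.91 + 2.42 + 2.3 × (4.34 − 2.42) + 0.74 × 0.29
   = 0.91 + 2.42 + 4.416 + 0.2146 = 7.96
Deviation = 9.18 − 7.96 = 1.22 pp.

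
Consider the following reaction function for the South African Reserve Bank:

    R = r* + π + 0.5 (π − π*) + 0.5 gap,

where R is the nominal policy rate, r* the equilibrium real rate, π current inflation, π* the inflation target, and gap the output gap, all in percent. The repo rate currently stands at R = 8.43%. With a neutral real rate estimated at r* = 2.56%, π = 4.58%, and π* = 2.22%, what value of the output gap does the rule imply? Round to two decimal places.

0.22%

0.5 gap = 8.43 − 2.56 − 4.58 − 0.5 × (4.58 − 2.22) = 0.11
gap = 0.11 / 0.5 = 0.22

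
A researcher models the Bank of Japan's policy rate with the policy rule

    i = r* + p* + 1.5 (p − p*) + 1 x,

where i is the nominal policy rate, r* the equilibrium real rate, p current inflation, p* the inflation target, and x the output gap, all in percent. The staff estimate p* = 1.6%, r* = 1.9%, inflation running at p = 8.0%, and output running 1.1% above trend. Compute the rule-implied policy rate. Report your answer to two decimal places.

Output 1.1% above potential → x = 1.1.
i = 1.9 + 1.6 + 1.5 × (8.0 − 1.6) + 1 × 1.1
   = 1.9 + 1.6 + 9.6 + 1.1 = 14.20

14.20%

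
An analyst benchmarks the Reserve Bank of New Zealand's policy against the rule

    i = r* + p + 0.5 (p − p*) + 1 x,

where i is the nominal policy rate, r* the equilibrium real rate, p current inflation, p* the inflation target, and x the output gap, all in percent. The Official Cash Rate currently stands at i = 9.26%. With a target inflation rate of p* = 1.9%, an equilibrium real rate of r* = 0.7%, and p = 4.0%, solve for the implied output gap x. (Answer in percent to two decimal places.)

1 x = 9.26 − 0.7 − 4.0 − 0.5 × (4.0 − 1.9) = 3.51
x = 3.51 / 1 = 3.51

3.51%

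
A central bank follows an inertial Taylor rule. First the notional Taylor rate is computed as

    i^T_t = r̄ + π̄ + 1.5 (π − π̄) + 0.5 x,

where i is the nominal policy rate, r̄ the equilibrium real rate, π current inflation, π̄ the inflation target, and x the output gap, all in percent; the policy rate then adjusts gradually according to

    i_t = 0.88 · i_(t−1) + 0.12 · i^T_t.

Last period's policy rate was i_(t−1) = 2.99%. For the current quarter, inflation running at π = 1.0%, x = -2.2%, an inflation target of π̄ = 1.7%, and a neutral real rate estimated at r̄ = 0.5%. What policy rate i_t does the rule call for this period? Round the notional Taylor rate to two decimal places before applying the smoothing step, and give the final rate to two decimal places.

i^T_t = 0.5 + 1.7 + 1.5 × (1.0 − 1.7) + 0.5 × (-2.2)
   = 0.5 + 1.7 − 1.05 − 1.1 = 0.05
i_t = 0.88 × 2.99 + 0.12 × 0.05 = 2.6312 + 0.006 = 2.64

2.64%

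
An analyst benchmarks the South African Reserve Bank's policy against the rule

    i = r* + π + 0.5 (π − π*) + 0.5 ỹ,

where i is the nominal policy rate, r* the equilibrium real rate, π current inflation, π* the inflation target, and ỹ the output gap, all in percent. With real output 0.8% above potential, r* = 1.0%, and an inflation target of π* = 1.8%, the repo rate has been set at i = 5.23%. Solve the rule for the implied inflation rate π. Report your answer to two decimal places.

Output 0.8% above potential → ỹ = 0.8.
Collecting π: i = r* + (1 + 0.5) π − 0.5 π* + 0.5 ỹ
1.5 π = 5.23 − 1.0 + 0.5 × 1.8 − 0.5 × 0.8 = 4.73
π = 4.73 / 1.5 = 3.15

3.15%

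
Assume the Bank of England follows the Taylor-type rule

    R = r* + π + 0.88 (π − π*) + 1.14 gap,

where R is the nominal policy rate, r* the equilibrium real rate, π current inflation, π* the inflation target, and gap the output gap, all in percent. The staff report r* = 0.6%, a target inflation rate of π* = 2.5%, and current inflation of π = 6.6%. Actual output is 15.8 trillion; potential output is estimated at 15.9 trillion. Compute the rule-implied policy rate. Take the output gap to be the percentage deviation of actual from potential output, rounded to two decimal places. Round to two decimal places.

10.09%

Output gap = 100 × (15.8 − 15.9) / 15.9 = -0.63%.
R = 0.60 + 6.60 + 0.88 × (6.60 − 2.50) + 1.14 × (-0.63)
   = 0.60 + 6.6 + 3.608 − 0.7182 = 10.09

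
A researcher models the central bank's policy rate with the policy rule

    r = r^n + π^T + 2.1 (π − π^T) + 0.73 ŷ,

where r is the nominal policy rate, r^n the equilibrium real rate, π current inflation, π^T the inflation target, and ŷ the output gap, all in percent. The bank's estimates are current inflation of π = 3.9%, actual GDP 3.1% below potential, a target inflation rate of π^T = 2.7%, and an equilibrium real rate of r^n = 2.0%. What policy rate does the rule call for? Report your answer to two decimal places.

Output 3.1% below potential → ŷ = -3.1.
r = 2.0 + 2.7 + 2.1 × (3.9 − 2.7) + 0.73 × (-3.1)
   = 2.0 + 2.7 + 2.52 − 2.263 = 4.96

4.96%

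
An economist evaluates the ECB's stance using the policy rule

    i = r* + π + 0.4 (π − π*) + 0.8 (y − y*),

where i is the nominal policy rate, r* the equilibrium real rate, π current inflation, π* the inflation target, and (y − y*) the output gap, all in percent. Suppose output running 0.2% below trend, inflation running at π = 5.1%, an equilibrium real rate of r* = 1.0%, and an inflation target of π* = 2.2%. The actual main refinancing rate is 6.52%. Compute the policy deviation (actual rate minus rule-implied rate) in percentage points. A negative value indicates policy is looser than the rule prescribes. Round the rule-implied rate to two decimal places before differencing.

Output 0.2% below potential → (y − y*) = -0.2.
i = 1.0 + 5.1 + 0.4 × (5.1 − 2.2) + 0.8 × (-0.2)
   = 1.0 + 5.1 + 1.16 − 0.16 = 7.10
Deviation = 6.52 − 7.10 = -0.58 pp.

-0.58 pp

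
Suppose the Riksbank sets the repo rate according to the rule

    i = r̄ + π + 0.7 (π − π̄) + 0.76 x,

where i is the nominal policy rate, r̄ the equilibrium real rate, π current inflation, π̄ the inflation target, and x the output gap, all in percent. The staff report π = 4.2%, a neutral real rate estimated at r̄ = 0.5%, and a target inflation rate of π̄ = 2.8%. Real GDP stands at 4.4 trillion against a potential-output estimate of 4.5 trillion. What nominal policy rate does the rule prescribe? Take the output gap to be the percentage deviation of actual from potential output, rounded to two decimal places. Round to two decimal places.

Output gap = 100 × (4.4 − 4.5) / 4.5 = -2.22%.
i = 0.50 + 4.20 + 0.7 × (4.20 − 2.80) + 0.76 × (-2.22)
   = 0.50 + 4.2 + 0.98 − 1.6872 = 3.99

3.99%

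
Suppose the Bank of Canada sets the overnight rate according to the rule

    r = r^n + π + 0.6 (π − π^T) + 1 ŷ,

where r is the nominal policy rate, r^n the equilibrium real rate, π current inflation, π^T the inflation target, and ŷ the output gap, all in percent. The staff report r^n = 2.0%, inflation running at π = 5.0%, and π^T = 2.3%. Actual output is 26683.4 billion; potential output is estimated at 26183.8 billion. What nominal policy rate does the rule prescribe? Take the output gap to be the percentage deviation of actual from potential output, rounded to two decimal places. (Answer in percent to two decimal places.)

10.53%

Output gap = 100 × (26683.4 − 26183.8) / 26183.8 = 1.91%.
r = 2.00 + 5.00 + 0.6 × (5.00 − 2.30) + 1 × 1.91
   = 2.00 + 5 + 1.62 + 1.91 = 10.53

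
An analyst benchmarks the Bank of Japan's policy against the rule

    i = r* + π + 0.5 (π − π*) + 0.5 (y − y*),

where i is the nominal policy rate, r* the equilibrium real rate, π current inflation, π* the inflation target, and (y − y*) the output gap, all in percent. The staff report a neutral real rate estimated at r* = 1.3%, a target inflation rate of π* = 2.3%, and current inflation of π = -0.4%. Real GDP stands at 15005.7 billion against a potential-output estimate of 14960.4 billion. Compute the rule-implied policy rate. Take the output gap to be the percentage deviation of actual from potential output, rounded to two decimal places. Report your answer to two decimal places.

Output gap = 100 × (15005.7 − 14960.4) / 14960.4 = 0.30%.
i = 1.30 + (-0.40) + 0.5 × (-0.40 − 2.30) + 0.5 × 0.30
   = 1.30 − 0.4 − 1.35 + 0.15 = -0.30

-0.30%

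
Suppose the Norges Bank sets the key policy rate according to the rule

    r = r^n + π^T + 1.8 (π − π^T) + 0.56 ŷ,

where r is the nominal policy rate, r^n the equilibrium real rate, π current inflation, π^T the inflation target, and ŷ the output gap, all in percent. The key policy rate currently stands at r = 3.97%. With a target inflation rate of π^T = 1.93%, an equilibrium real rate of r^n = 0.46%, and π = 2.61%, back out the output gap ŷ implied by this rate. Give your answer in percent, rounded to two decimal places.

0.56 ŷ = 3.97 − 0.46 − 1.93 − 1.8 × (2.61 − 1.93) = 0.356
ŷ = 0.356 / 0.56 = 0.64

0.64%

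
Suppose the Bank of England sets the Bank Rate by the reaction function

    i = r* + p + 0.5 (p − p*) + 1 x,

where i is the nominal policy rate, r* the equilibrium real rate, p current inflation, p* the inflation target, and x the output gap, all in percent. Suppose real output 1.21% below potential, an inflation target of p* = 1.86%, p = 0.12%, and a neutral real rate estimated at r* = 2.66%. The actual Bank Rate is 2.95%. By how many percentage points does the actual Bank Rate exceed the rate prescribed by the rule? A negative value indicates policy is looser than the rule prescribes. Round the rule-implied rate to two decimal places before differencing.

2.25 pp

Output 1.21% below potential → x = -1.21.
i = 2.66 + 0.12 + 0.5 × (0.12 − 1.86) + 1 × (-1.21)
   = 2.66 + 0.12 − 0.87 − 1.21 = 0.70
Deviation = 2.95 − 0.70 = 2.25 pp.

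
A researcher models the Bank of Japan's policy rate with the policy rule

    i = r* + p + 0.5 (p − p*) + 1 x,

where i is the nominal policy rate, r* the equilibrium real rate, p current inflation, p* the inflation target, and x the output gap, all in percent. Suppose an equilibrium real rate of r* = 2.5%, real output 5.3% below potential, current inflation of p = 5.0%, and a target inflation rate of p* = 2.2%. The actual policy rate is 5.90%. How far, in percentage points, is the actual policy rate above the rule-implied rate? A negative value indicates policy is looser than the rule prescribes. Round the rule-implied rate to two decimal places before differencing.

Output 5.3% below potential → x = -5.3.
i = 2.5 + 5.0 + 0.5 × (5.0 − 2.2) + 1 × (-5.3)
   = 2.5 + 5 + 1.4 − 5.3 = 3.60
Deviation = 5.90 − 3.60 = 2.30 pp.

2.30 pp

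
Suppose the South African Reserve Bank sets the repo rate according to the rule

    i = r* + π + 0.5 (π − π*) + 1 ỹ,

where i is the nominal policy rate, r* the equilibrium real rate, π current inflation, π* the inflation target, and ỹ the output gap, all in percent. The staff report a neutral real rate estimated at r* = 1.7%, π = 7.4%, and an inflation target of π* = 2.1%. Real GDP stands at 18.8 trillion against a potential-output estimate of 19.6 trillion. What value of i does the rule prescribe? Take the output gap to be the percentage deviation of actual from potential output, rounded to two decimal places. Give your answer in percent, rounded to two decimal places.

7.67%

Output gap = 100 × (18.8 − 19.6) / 19.6 = -4.08%.
i = 1.70 + 7.40 + 0.5 × (7.40 − 2.10) + 1 × (-4.08)
   = 1.70 + 7.4 + 2.65 − 4.08 = 7.67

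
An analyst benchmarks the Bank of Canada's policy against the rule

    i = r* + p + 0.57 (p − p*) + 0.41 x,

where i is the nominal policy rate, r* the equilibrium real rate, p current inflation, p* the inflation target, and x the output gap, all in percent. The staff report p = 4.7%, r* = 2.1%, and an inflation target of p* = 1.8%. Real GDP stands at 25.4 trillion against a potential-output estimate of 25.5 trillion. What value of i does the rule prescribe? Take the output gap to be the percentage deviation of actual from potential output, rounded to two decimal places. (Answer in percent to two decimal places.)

Output gap = 100 × (25.4 − 25.5) / 25.5 = -0.39%.
i = 2.10 + 4.70 + 0.57 × (4.70 − 1.80) + 0.41 × (-0.39)
   = 2.10 + 4.7 + 1.653 − 0.1599 = 8.29

8.29%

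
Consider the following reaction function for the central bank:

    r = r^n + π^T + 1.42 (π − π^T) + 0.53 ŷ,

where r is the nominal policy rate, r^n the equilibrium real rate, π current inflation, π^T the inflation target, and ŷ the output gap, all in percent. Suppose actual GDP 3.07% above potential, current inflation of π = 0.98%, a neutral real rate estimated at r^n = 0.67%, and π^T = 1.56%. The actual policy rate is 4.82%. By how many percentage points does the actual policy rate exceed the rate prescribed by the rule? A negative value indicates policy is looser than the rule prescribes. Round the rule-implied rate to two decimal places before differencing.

1.79 pp

Output 3.07% above potential → ŷ = 3.07.
r = 0.67 + 1.56 + 1.42 × (0.98 − 1.56) + 0.53 × 3.07
   = 0.67 + 1.56 − 0.8236 + 1.6271 = 3.03
Deviation = 4.82 − 3.03 = 1.79 pp.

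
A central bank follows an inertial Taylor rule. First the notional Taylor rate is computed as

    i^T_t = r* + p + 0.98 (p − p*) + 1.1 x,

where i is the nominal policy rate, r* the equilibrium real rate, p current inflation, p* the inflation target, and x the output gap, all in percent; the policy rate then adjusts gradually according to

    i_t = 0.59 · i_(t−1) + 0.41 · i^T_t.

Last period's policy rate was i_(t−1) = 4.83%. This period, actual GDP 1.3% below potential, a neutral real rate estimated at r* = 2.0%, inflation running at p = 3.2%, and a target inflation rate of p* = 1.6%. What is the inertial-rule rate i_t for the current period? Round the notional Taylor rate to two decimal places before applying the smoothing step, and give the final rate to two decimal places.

5.04%

Output 1.3% below potential → x = -1.3.
i^T_t = 2.0 + 3.2 + 0.98 × (3.2 − 1.6) + 1.1 × (-1.3)
   = 2.0 + 3.2 + 1.568 − 1.43 = 5.34
i_t = 0.59 × 4.83 + 0.41 × 5.34 = 2.8497 + 2.1894 = 5.04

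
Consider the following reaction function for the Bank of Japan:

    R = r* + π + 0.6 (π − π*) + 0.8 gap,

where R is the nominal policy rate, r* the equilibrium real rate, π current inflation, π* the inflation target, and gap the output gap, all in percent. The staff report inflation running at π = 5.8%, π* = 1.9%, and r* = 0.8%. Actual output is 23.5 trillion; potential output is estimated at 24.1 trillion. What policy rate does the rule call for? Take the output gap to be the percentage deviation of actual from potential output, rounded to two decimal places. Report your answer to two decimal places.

6.95%

Output gap = 100 × (23.5 − 24.1) / 24.1 = -2.49%.
R = 0.80 + 5.80 + 0.6 × (5.80 − 1.90) + 0.8 × (-2.49)
   = 0.80 + 5.8 + 2.34 − 1.992 = 6.95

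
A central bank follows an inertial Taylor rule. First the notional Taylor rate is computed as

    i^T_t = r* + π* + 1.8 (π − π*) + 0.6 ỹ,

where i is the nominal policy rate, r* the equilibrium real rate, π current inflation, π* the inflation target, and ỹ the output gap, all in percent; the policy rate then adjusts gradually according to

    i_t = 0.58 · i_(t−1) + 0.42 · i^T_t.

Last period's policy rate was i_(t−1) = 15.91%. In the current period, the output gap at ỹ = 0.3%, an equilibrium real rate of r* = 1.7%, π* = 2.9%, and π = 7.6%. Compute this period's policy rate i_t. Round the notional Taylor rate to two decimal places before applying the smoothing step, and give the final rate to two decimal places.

i^T_t = 1.7 + 2.9 + 1.8 × (7.6 − 2.9) + 0.6 × 0.3
   = 1.7 + 2.9 + 8.46 + 0.18 = 13.24
i_t = 0.58 × 15.91 + 0.42 × 13.24 = 9.2278 + 5.5608 = 14.79

14.79%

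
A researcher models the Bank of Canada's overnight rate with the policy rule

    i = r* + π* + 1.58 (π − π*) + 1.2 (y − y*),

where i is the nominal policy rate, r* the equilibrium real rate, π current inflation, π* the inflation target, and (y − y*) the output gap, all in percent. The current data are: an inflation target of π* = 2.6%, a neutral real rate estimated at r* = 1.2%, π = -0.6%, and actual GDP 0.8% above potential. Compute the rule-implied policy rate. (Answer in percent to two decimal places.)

-0.30%

Output 0.8% above potential → (y − y*) = 0.8.
i = 1.2 + 2.6 + 1.58 × (-0.6 − 2.6) + 1.2 × 0.8
   = 1.2 + 2.6 − 5.056 + 0.96 = -0.30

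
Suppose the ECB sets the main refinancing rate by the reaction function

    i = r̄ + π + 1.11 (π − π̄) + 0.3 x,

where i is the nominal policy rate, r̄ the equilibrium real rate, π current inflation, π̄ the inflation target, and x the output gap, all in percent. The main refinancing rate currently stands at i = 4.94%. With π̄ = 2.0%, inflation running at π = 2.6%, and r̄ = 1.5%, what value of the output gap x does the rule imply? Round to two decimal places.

0.3 x = 4.94 − 1.5 − 2.6 − 1.11 × (2.6 − 2.0) = 0.174
x = 0.174 / 0.3 = 0.58

0.58%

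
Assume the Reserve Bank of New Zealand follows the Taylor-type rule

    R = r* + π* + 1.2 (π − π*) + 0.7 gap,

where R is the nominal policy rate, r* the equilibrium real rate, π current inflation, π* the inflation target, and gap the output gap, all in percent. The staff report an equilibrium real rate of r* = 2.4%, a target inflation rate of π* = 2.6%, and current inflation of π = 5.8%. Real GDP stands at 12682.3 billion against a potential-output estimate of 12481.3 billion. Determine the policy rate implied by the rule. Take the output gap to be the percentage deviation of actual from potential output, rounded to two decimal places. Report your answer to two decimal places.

Output gap = 100 × (12682.3 − 12481.3) / 12481.3 = 1.61%.
R = 2.40 + 2.60 + 1.2 × (5.80 − 2.60) + 0.7 × 1.61
   = 2.40 + 2.6 + 3.84 + 1.127 = 9.97

9.97%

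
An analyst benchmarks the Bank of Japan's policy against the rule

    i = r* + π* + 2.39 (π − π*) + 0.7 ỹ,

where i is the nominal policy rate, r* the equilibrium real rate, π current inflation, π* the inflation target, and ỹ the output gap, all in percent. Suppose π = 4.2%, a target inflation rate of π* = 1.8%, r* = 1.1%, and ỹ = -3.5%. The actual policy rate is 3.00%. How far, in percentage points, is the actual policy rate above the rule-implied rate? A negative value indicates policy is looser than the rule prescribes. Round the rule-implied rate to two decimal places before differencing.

-3.19 pp

i = 1.1 + 1.8 + 2.39 × (4.2 − 1.8) + 0.7 × (-3.5)
   = 1.1 + 1.8 + 5.736 − 2.45 = 6.19
Deviation = 3.00 − 6.19 = -3.19 pp.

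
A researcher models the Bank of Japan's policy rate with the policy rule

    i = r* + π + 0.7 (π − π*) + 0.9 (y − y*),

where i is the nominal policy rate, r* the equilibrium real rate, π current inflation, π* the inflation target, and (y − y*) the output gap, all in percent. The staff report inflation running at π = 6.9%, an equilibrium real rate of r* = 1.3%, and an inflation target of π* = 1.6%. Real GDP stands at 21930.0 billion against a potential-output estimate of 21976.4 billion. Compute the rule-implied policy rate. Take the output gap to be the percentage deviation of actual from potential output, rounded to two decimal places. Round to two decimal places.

Output gap = 100 × (21930.0 − 21976.4) / 21976.4 = -0.21%.
i = 1.30 + 6.90 + 0.7 × (6.90 − 1.60) + 0.9 × (-0.21)
   = 1.30 + 6.9 + 3.71 − 0.189 = 11.72

11.72%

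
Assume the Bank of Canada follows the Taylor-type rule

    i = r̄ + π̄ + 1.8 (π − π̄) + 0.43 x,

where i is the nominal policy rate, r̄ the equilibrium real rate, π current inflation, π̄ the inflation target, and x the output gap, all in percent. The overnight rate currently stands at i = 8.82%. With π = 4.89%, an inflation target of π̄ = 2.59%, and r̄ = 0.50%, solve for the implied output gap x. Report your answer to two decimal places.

3.70%

0.43 x = 8.82 − 0.50 − 2.59 − 1.8 × (4.89 − 2.59) = 1.59
x = 1.59 / 0.43 = 3.70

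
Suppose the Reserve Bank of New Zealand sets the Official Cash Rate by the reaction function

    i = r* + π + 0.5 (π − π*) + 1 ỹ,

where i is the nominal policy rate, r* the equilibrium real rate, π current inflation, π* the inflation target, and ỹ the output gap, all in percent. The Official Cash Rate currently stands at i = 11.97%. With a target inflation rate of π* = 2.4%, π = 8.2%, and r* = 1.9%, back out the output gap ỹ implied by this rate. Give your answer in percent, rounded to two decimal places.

-1.03%

1 ỹ = 11.97 − 1.9 − 8.2 − 0.5 × (8.2 − 2.4) = -1.03
ỹ = -1.03 / 1 = -1.03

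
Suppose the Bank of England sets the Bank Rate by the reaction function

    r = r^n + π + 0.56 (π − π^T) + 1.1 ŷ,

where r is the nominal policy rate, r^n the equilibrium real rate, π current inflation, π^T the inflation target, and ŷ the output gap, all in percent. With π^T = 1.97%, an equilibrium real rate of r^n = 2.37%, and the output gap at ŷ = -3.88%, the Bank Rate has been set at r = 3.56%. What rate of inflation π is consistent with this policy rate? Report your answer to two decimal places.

4.21%

Collecting π: r = r^n + (1 + 0.56) π − 0.56 π^T + 1.1 ŷ
1.56 π = 3.56 − 2.37 + 0.56 × 1.97 − 1.1 × (-3.88) = 6.5612
π = 6.5612 / 1.56 = 4.21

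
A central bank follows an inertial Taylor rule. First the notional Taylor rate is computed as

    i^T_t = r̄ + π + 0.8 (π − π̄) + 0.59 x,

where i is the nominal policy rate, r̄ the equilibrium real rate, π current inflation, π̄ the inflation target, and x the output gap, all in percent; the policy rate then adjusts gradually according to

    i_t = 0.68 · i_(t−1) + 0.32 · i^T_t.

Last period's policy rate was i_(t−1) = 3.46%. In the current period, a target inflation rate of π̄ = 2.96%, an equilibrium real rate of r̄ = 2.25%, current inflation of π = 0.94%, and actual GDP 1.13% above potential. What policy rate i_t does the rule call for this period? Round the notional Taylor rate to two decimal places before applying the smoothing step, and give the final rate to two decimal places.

3.07%

Output 1.13% above potential → x = 1.13.
i^T_t = 2.25 + 0.94 + 0.8 × (0.94 − 2.96) + 0.59 × 1.13
   = 2.25 + 0.94 − 1.616 + 0.6667 = 2.24
i_t = 0.68 × 3.46 + 0.32 × 2.24 = 2.3528 + 0.7168 = 3.07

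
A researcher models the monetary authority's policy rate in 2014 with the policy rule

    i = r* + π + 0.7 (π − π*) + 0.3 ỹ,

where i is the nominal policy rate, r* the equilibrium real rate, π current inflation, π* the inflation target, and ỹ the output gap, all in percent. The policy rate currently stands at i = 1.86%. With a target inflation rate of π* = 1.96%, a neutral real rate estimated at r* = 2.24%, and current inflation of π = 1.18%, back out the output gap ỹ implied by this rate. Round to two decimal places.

0.3 ỹ = 1.86 − 2.24 − 1.18 − 0.7 × (1.18 − 1.96) = -1.014
ỹ = -1.014 / 0.3 = -3.38

-3.38%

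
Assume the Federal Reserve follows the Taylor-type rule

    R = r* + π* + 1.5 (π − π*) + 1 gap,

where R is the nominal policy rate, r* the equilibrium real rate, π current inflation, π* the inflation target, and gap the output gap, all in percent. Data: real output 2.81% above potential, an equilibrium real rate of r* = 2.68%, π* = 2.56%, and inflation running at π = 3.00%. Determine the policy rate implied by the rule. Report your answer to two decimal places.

Output 2.81% above potential → gap = 2.81.
R = 2.68 + 2.56 + 1.5 × (3.00 − 2.56) + 1 × 2.81
   = 2.68 + 2.56 + 0.66 + 2.81 = 8.71

8.71%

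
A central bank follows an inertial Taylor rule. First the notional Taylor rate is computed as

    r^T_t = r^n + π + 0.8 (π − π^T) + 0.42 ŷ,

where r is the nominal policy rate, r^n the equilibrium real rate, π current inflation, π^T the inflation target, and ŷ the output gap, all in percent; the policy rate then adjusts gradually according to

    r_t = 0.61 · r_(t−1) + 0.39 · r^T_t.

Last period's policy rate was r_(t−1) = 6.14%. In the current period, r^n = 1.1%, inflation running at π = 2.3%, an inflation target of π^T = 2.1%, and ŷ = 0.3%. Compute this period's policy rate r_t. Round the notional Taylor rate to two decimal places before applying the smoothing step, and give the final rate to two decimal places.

r^T_t = 1.1 + 2.3 + 0.8 × (2.3 − 2.1) + 0.42 × 0.3
   = 1.1 + 2.3 + 0.16 + 0.126 = 3.69
r_t = 0.61 × 6.14 + 0.39 × 3.69 = 3.7454 + 1.4391 = 5.18

5.18%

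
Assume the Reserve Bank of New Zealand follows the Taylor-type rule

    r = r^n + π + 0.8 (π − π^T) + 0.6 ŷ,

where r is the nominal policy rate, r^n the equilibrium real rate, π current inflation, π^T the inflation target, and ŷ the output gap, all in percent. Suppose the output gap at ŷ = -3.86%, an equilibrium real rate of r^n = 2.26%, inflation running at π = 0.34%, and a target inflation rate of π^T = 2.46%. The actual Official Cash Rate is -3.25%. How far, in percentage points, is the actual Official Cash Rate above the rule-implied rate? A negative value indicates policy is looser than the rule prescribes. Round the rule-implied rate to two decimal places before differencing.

r = 2.26 + 0.34 + 0.8 × (0.34 − 2.46) + 0.6 × (-3.86)
   = 2.26 + 0.34 − 1.696 − 2.316 = -1.41
Deviation = -3.25 − (-1.41) = -1.84 pp.

-1.84 pp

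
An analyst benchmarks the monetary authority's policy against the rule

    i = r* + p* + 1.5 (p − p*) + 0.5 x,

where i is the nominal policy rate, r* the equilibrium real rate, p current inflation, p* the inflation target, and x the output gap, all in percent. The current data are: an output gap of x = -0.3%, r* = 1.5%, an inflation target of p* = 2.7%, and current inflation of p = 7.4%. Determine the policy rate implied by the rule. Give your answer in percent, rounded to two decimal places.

i = 1.5 + 2.7 + 1.5 × (7.4 − 2.7) + 0.5 × (-0.3)
   = 1.5 + 2.7 + 7.05 − 0.15 = 11.10

11.10%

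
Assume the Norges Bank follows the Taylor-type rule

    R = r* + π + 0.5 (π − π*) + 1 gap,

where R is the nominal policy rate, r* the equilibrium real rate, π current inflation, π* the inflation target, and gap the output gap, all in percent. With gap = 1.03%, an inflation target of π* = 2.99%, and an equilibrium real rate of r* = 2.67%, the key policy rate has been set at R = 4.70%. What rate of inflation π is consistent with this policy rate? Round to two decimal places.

Collecting π: R = r* + (1 + 0.5) π − 0.5 π* + 1 gap
1.5 π = 4.70 − 2.67 + 0.5 × 2.99 − 1 × 1.03 = 2.495
π = 2.495 / 1.5 = 1.66

1.66%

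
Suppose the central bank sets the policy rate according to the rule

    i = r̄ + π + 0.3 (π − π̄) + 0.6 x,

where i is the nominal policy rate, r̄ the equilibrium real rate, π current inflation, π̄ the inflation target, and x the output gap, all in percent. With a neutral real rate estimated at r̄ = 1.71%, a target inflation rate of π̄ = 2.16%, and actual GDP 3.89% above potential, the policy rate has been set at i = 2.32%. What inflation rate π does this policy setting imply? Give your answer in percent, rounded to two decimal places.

Output 3.89% above potential → x = 3.89.
Collecting π: i = r̄ + (1 + 0.3) π − 0.3 π̄ + 0.6 x
1.3 π = 2.32 − 1.71 + 0.3 × 2.16 − 0.6 × 3.89 = -1.076
π = -1.076 / 1.3 = -0.83

-0.83%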